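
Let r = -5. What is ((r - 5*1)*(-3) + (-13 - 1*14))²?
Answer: 9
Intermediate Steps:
((r - 5*1)*(-3) + (-13 - 1*14))² = ((-5 - 5*1)*(-3) + (-13 - 1*14))² = ((-5 - 5)*(-3) + (-13 - 14))² = (-10*(-3) - 27)² = (30 - 27)² = 3² = 9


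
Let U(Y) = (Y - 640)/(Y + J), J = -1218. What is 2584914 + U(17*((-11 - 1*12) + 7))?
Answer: 1925761386/745 ≈ 2.5849e+6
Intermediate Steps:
U(Y) = (-640 + Y)/(-1218 + Y) (U(Y) = (Y - 640)/(Y - 1218) = (-640 + Y)/(-1218 + Y))
2584914 + U(17*((-11 - 1*12) + 7)) = 2584914 + (-640 + 17*((-11 - 1*12) + 7))/(-1218 + 17*((-11 - 1*12) + 7)) = 2584914 + (-640 + 17*((-11 - 12) + 7))/(-1218 + 17*((-11 - 12) + 7)) = 2584914 + (-640 + 17*(-23 + 7))/(-1218 + 17*(-23 + 7)) = 2584914 + (-640 + 17*(-16))/(-1218 + 17*(-16)) = 2584914 + (-640 - 272)/(-1218 - 272) = 2584914 - 912/(-1490) = 2584914 - 1/1490*(-912) = 2584914 + 456/745 = 1925761386/745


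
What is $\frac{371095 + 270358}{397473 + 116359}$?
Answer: $\frac{641453}{513832} \approx 1.2484$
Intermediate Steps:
$\frac{371095 + 270358}{397473 + 116359} = \frac{641453}{513832}$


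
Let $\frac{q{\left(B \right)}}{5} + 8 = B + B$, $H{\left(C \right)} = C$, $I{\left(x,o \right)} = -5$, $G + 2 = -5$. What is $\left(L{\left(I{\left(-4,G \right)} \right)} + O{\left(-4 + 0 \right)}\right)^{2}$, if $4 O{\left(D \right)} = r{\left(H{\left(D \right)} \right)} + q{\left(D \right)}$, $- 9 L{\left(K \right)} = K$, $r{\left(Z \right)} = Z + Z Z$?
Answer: $\frac{21904}{81} \approx 270.42$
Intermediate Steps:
$G = -7$ ($G = -2 - 5 = -7$)
$r{\left(Z \right)} = Z + Z^{2}$
$L{\left(K \right)} = - \frac{K}{9}$
$q{\left(B \right)} = -40 + 10 B$ ($q{\left(B \right)} = -40 + 5 \left(B + B\right) = -40 + 5 \cdot 2 B = -40 + 10 B$)
$O{\left(D \right)} = -10 + \frac{5 D}{2} + \frac{D \left(1 + D\right)}{4}$ ($O{\left(D \right)} = \frac{D \left(1 + D\right) + \left(-40 + 10 D\right)}{4} = \frac{-40 + 10 D + D \left(1 + D\right)}{4} = -10 + \frac{5 D}{2} + \frac{D \left(1 + D\right)}{4}$)
$\left(L{\left(I{\left(-4,G \right)} \right)} + O{\left(-4 + 0 \right)}\right)^{2} = \left(\left(- \frac{1}{9}\right) \left(-5\right) + \left(-10 + \frac{\left(-4 + 0\right)^{2}}{4} + \frac{11 \left(-4 + 0\right)}{4}\right)\right)^{2} = \left(\frac{5}{9} + \left(-10 + \frac{\left(-4\right)^{2}}{4} + \frac{11}{4} \left(-4\right)\right)\right)^{2} = \left(\frac{5}{9} - 17\right)^{2} = \left(- \frac{148}{9}\right)^{2} = \frac{21904}{81}$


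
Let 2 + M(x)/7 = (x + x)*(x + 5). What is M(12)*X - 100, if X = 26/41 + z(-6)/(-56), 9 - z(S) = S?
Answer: 154323/164 ≈ 940.99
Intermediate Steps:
z(S) = 9 - S
M(x) = -14 + 14*x*(5 + x) (M(x) = -14 + 7*((x + x)*(x + 5)) = -14 + 7*((2*x)*(5 + x)) = -14 + 7*(2*x*(5 + x)) = -14 + 14*x*(5 + x))
X = 841/2296 (X = 26/41 + (9 - 1*(-6))/(-56) = 26*(1/41) + (9 + 6)*(-1/56) = 26/41 + 15*(-1/56) = 26/41 - 15/56 = 841/2296 ≈ 0.36629)
M(12)*X - 100 = (-14 + 14*12² + 70*12)*(841/2296) - 100 = (-14 + 14*144 + 840)*(841/2296) - 100 = (-14 + 2016 + 840)*(841/2296) - 100 = 2842*(841/2296) - 100 = 170723/164 - 100 = 154323/164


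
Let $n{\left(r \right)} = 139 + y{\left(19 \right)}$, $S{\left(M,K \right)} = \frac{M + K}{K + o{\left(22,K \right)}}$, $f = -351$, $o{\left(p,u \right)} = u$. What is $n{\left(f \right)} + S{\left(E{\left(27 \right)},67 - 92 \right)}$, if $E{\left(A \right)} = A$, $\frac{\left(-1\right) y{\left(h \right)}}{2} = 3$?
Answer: $\frac{3324}{25} \approx 132.96$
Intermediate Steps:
$y{\left(h \right)} = -6$ ($y{\left(h \right)} = \left(-2\right) 3 = -6$)
$S{\left(M,K \right)} = \frac{K + M}{2 K}$ ($S{\left(M,K \right)} = \frac{M + K}{K + K} = \frac{K + M}{2 K}$)
$n{\left(r \right)} = 133$ ($n{\left(r \right)} = 139 - 6 = 133$)
$n{\left(f \right)} + S{\left(E{\left(27 \right)},67 - 92 \right)} = 133 + \frac{\left(67 - 92\right) + 27}{2 \left(67 - 92\right)} = 133 + \frac{-25 + 27}{2 \left(-25\right)} = 133 + \frac{1}{2} \left(- \frac{1}{25}\right) 2 = 133 - \frac{1}{25} = \frac{3324}{25}$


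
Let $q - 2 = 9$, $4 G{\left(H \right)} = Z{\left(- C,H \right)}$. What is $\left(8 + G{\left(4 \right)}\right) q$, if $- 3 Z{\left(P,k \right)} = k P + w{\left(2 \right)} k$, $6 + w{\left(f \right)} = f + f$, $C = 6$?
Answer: $\frac{352}{3} \approx 117.33$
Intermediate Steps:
$w{\left(f \right)} = -6 + 2 f$ ($w{\left(f \right)} = -6 + \left(f + f\right) = -6 + 2 f$)
$Z{\left(P,k \right)} = \frac{2 k}{3} - \frac{P k}{3}$ ($Z{\left(P,k \right)} = - \frac{k P + \left(-6 + 2 \cdot 2\right) k}{3} = - \frac{P k + \left(-6 + 4\right) k}{3} = - \frac{P k - 2 k}{3} = - \frac{- 2 k + P k}{3} = \frac{2 k}{3} - \frac{P k}{3}$)
$G{\left(H \right)} = \frac{2 H}{3}$ ($G{\left(H \right)} = \frac{\frac{1}{3} H \left(2 - \left(-1\right) 6\right)}{4} = \frac{\frac{1}{3} H \left(2 - -6\right)}{4} = \frac{\frac{1}{3} H \left(2 + 6\right)}{4} = \frac{\frac{1}{3} H 8}{4} = \frac{\frac{8}{3} H}{4} = \frac{2 H}{3}$)
$q = 11$ ($q = 2 + 9 = 11$)
$\left(8 + G{\left(4 \right)}\right) q = \left(8 + \frac{2}{3} \cdot 4\right) 11 = \left(8 + \frac{8}{3}\right) 11 = \frac{32}{3} \cdot 11 = \frac{352}{3}$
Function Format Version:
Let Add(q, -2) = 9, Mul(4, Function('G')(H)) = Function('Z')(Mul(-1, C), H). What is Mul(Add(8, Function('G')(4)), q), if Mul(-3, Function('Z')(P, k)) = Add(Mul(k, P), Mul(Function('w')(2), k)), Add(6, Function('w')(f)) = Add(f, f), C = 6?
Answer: Rational(352, 3) ≈ 117.33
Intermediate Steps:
Function('w')(f) = Add(-6, Mul(2, f)) (Function('w')(f) = Add(-6, Add(f, f)) = Add(-6, Mul(2, f)))
Function('Z')(P, k) = Add(Mul(Rational(2, 3), k), Mul(Rational(-1, 3), P, k)) (Function('Z')(P, k) = Mul(Rational(-1, 3), Add(Mul(k, P), Mul(Add(-6, Mul(2, 2)), k))) = Mul(Rational(-1, 3), Add(Mul(P, k), Mul(Add(-6, 4), k))) = Mul(Rational(-1, 3), Add(Mul(P, k), Mul(-2, k))) = Mul(Rational(-1, 3), Add(Mul(-2, k), Mul(P, k))) = Add(Mul(Rational(2, 3), k), Mul(Rational(-1, 3), P, k)))
Function('G')(H) = Mul(Rational(2, 3), H) (Function('G')(H) = Mul(Rational(1, 4), Mul(Rational(1, 3), H, Add(2, Mul(-1, Mul(-1, 6))))) = Mul(Rational(1, 4), Mul(Rational(1, 3), H, Add(2, Mul(-1, -6)))) = Mul(Rational(1, 4), Mul(Rational(1, 3), H, Add(2, 6))) = Mul(Rational(1, 4), Mul(Rational(1, 3), H, 8)) = Mul(Rational(1, 4), Mul(Rational(8, 3), H)) = Mul(Rational(2, 3), H))
q = 11 (q = Add(2, 9) = 11)
Mul(Add(8, Function('G')(4)), q) = Mul(Add(8, Mul(Rational(2, 3), 4)), 11) = Mul(Add(8, Rational(8, 3)), 11) = Mul(Rational(32, 3), 11) = Rational(352, 3)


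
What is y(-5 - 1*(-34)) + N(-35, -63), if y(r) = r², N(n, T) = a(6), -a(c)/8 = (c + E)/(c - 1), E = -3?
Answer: 4181/5 ≈ 836.20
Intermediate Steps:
a(c) = -8*(-3 + c)/(-1 + c) (a(c) = -8*(c - 3)/(c - 1) = -8*(-3 + c)/(-1 + c))
N(n, T) = -24/5 (N(n, T) = 8*(3 - 1*6)/(-1 + 6) = 8*(3 - 6)/5 = 8*(⅕)*(-3) = -24/5)
y(-5 - 1*(-34)) + N(-35, -63) = (-5 - 1*(-34))² - 24/5 = (-5 + 34)² - 24/5 = 29² - 24/5 = 841 - 24/5 = 4181/5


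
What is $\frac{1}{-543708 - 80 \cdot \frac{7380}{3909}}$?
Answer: $- \frac{1303}{708648324} \approx -1.8387 \cdot 10^{-6}$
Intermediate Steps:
$\frac{1}{-543708 - 80 \cdot \frac{7380}{3909}} = \frac{1}{-543708 - 80 \cdot 7380 \cdot \frac{1}{3909}} = \frac{1}{-543708 - \frac{196800}{1303}} = \frac{1}{- \frac{708648324}{1303}} = - \frac{1303}{708648324}$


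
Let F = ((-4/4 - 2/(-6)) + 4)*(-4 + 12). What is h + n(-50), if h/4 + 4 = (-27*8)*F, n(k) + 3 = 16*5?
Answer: -22979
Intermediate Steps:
n(k) = 77 (n(k) = -3 + 16*5 = -3 + 80 = 77)
F = 80/3 (F = ((-4*1/4 - 2*(-1/6)) + 4)*8 = ((-1 + 1/3) + 4)*8 = (-2/3 + 4)*8 = (10/3)*8 = 80/3 ≈ 26.667)
h = -23056 (h = -16 + 4*(-27*8*(80/3)) = -16 + 4*(-216*80/3) = -16 + 4*(-5760) = -16 - 23040 = -23056)
h + n(-50) = -23056 + 77 = -22979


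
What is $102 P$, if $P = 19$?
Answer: $1938$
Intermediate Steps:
$102 P = 102 \cdot 19 = 1938$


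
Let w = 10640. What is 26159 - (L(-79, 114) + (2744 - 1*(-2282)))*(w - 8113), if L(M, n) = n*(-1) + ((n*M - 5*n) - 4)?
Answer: 11822195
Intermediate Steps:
L(M, n) = -4 - 6*n + M*n (L(M, n) = -n + ((M*n - 5*n) - 4) = -n + ((-5*n + M*n) - 4) = -n + (-4 - 5*n + M*n) = -4 - 6*n + M*n)
26159 - (L(-79, 114) + (2744 - 1*(-2282)))*(w - 8113) = 26159 - ((-4 - 6*114 - 79*114) + (2744 - 1*(-2282)))*(10640 - 8113) = 26159 - ((-4 - 684 - 9006) + (2744 + 2282))*2527 = 26159 - (-9694 + 5026)*2527 = 26159 - (-4668)*2527 = 26159 - 1*(-11796036) = 26159 + 11796036 = 11822195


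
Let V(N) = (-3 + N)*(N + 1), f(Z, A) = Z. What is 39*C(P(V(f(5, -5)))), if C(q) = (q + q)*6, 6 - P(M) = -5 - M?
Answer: 10764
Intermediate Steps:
V(N) = (1 + N)*(-3 + N) (V(N) = (-3 + N)*(1 + N) = (1 + N)*(-3 + N))
P(M) = 11 + M (P(M) = 6 - (-5 - M) = 6 + (5 + M) = 11 + M)
C(q) = 12*q (C(q) = (2*q)*6 = 12*q)
39*C(P(V(f(5, -5)))) = 39*(12*(11 + (-3 + 5² - 2*5))) = 39*(12*(11 + (-3 + 25 - 10))) = 39*(12*(11 + 12)) = 39*(12*23) = 39*276 = 10764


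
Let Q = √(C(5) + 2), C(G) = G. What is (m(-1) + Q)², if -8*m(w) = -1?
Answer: 449/64 + √7/4 ≈ 7.6771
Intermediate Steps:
m(w) = ⅛ (m(w) = -⅛*(-1) = ⅛)
Q = √7 (Q = √(5 + 2) = √7 ≈ 2.6458)
(m(-1) + Q)² = (⅛ + √7)²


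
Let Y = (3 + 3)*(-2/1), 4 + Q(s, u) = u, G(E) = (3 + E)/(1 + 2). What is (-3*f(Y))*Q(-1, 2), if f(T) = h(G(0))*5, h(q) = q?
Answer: 30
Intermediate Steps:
G(E) = 1 + E/3 (G(E) = (3 + E)/3 = (3 + E)*(⅓) = 1 + E/3)
Q(s, u) = -4 + u
Y = -12 (Y = 6*(-2*1) = 6*(-2) = -12)
f(T) = 5 (f(T) = (1 + (⅓)*0)*5 = (1 + 0)*5 = 1*5 = 5)
(-3*f(Y))*Q(-1, 2) = (-3*5)*(-4 + 2) = -15*(-2) = 30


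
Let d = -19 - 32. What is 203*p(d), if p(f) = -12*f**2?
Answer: -6336036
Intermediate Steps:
d = -51
203*p(d) = 203*(-12*(-51)**2) = 203*(-12*2601) = 203*(-31212) = -6336036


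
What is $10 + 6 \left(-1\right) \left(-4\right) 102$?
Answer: $2458$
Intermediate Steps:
$10 + 6 \left(-1\right) \left(-4\right) 102 = 10 + \left(-6\right) \left(-4\right) 102 = 10 + 24 \cdot 102 = 10 + 2448 = 2458$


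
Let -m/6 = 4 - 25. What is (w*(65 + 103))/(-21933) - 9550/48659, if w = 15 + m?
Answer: -151343838/118581983 ≈ -1.2763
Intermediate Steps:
m = 126 (m = -6*(4 - 25) = -6*(-21) = 126)
w = 141 (w = 15 + 126 = 141)
(w*(65 + 103))/(-21933) - 9550/48659 = (141*(65 + 103))/(-21933) - 9550/48659 = (141*168)*(-1/21933) - 9550*1/48659 = 23688*(-1/21933) - 9550/48659 = -2632/2437 - 9550/48659 = -151343838/118581983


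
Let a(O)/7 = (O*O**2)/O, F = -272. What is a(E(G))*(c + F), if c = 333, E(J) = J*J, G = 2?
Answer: 6832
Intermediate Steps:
E(J) = J**2
a(O) = 7*O**2 (a(O) = 7*((O*O**2)/O) = 7*(O**3/O) = 7*O**2)
a(E(G))*(c + F) = (7*(2**2)**2)*(333 - 272) = (7*4**2)*61 = (7*16)*61 = 112*61 = 6832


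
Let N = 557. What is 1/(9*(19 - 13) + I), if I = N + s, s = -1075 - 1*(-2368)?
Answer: 1/1904 ≈ 0.00052521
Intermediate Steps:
s = 1293 (s = -1075 + 2368 = 1293)
I = 1850 (I = 557 + 1293 = 1850)
1/(9*(19 - 13) + I) = 1/(9*(19 - 13) + 1850) = 1/(9*6 + 1850) = 1/(54 + 1850) = 1/1904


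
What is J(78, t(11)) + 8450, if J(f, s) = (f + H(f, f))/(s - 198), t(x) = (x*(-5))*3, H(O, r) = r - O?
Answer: 1022424/121 ≈ 8449.8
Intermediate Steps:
t(x) = -15*x (t(x) = -5*x*3 = -15*x)
J(f, s) = f/(-198 + s) (J(f, s) = (f + (f - f))/(s - 198) = (f + 0)/(-198 + s) = f/(-198 + s))
J(78, t(11)) + 8450 = 78/(-198 - 15*11) + 8450 = 78/(-198 - 165) + 8450 = 78/(-363) + 8450 = 78*(-1/363) + 8450 = -26/121 + 8450 = 1022424/121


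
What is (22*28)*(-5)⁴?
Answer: 385000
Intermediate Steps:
(22*28)*(-5)⁴ = 616*625 = 385000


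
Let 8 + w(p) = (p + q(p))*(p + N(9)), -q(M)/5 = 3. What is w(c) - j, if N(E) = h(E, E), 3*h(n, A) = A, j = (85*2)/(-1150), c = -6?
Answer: 6342/115 ≈ 55.148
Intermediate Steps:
j = -17/115 (j = 170*(-1/1150) = -17/115 ≈ -0.14783)
q(M) = -15 (q(M) = -5*3 = -15)
h(n, A) = A/3
N(E) = E/3
w(p) = -8 + (-15 + p)*(3 + p) (w(p) = -8 + (p - 15)*(p + (1/3)*9) = -8 + (-15 + p)*(p + 3) = -8 + (-15 + p)*(3 + p))
w(c) - j = (-53 + (-6)**2 - 12*(-6)) - 1*(-17/115) = (-53 + 36 + 72) + 17/115 = 55 + 17/115 = 6342/115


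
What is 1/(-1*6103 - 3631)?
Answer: -1/9734 ≈ -0.00010273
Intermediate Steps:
1/(-1*6103 - 3631) = 1/(-6103 - 3631) = 1/(-9734) = -1/9734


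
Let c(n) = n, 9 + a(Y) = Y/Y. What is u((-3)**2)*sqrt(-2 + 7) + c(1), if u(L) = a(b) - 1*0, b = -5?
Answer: 1 - 8*sqrt(5) ≈ -16.889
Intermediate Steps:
a(Y) = -8 (a(Y) = -9 + Y/Y = -9 + 1 = -8)
u(L) = -8 (u(L) = -8 - 1*0 = -8 + 0 = -8)
u((-3)**2)*sqrt(-2 + 7) + c(1) = -8*sqrt(-2 + 7) + 1 = -8*sqrt(5) + 1 = 1 - 8*sqrt(5)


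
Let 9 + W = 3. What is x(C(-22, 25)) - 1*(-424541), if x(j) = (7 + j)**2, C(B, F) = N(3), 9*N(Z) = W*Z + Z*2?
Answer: 3821158/9 ≈ 4.2457e+5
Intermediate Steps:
W = -6 (W = -9 + 3 = -6)
N(Z) = -4*Z/9 (N(Z) = (-6*Z + Z*2)/9 = (-6*Z + 2*Z)/9 = (-4*Z)/9 = -4*Z/9)
C(B, F) = -4/3 (C(B, F) = -4/9*3 = -4/3)
x(C(-22, 25)) - 1*(-424541) = (7 - 4/3)**2 - 1*(-424541) = (17/3)**2 + 424541 = 289/9 + 424541 = 3821158/9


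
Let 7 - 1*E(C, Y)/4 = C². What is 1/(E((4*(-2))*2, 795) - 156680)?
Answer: -1/157676 ≈ -6.3421e-6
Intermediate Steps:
E(C, Y) = 28 - 4*C²
1/(E((4*(-2))*2, 795) - 156680) = 1/((28 - 4*((4*(-2))*2)²) - 156680) = 1/((28 - 4*(-8*2)²) - 156680) = 1/((28 - 4*(-16)²) - 156680) = 1/((28 - 4*256) - 156680) = 1/((28 - 1024) - 156680) = 1/(-996 - 156680) = 1/(-157676) = -1/157676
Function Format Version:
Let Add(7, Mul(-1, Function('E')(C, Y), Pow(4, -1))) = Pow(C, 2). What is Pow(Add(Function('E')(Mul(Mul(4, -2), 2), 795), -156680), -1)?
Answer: Rational(-1, 157676) ≈ -6.3421e-6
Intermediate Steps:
Function('E')(C, Y) = Add(28, Mul(-4, Pow(C, 2)))
Pow(Add(Function('E')(Mul(Mul(4, -2), 2), 795), -156680), -1) = Pow(Add(Add(28, Mul(-4, Pow(Mul(Mul(4, -2), 2), 2))), -156680), -1) = Pow(Add(Add(28, Mul(-4, Pow(Mul(-8, 2), 2))), -156680), -1) = Pow(Add(Add(28, Mul(-4, Pow(-16, 2))), -156680), -1) = Pow(Add(Add(28, Mul(-4, 256)), -156680), -1) = Pow(Add(Add(28, -1024), -156680), -1) = Pow(Add(-996, -156680), -1) = Pow(-157676, -1) = Rational(-1, 157676)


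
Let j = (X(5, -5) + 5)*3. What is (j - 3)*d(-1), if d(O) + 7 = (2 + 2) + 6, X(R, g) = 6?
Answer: 90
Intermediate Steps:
d(O) = 3 (d(O) = -7 + ((2 + 2) + 6) = -7 + (4 + 6) = -7 + 10 = 3)
j = 33 (j = (6 + 5)*3 = 11*3 = 33)
(j - 3)*d(-1) = (33 - 3)*3 = 30*3 = 90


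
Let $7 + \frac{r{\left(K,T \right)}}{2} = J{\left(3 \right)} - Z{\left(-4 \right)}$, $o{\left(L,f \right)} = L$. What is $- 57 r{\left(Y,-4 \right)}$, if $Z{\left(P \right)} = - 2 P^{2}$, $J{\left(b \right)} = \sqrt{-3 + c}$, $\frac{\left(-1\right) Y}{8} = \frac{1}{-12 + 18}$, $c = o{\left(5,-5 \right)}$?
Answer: $-2850 - 114 \sqrt{2} \approx -3011.2$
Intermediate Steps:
$c = 5$
$Y = - \frac{4}{3}$ ($Y = - \frac{8}{-12 + 18} = - \frac{8}{6} = \left(-8\right) \frac{1}{6} = - \frac{4}{3} \approx -1.3333$)
$J{\left(b \right)} = \sqrt{2}$ ($J{\left(b \right)} = \sqrt{-3 + 5} = \sqrt{2}$)
$r{\left(K,T \right)} = 50 + 2 \sqrt{2}$ ($r{\left(K,T \right)} = -14 + 2 \left(\sqrt{2} - - 2 \left(-4\right)^{2}\right) = -14 + 2 \left(\sqrt{2} - \left(-2\right) 16\right) = -14 + 2 \left(\sqrt{2} - -32\right) = -14 + 2 \left(\sqrt{2} + 32\right) = -14 + 2 \left(32 + \sqrt{2}\right) = -14 + \left(64 + 2 \sqrt{2}\right) = 50 + 2 \sqrt{2}$)
$- 57 r{\left(Y,-4 \right)} = - 57 \left(50 + 2 \sqrt{2}\right) = -2850 - 114 \sqrt{2}$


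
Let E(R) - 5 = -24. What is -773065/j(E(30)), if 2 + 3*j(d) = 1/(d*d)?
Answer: 837229395/721 ≈ 1.1612e+6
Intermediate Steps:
E(R) = -19 (E(R) = 5 - 24 = -19)
j(d) = -2/3 + 1/(3*d**2) (j(d) = -2/3 + (1/(d*d))/3 = -2/3 + 1/(3*d**2))
-773065/j(E(30)) = -773065/(-2/3 + (1/3)/(-19)**2) = -773065/(-2/3 + (1/3)*(1/361)) = -773065/(-2/3 + 1/1083) = -773065/(-721/1083) = -773065*(-1083/721) = 837229395/721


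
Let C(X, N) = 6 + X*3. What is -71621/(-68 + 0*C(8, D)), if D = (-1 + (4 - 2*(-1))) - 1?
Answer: 4213/4 ≈ 1053.3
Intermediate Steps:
D = 4 (D = (-1 + (4 + 2)) - 1 = (-1 + 6) - 1 = 5 - 1 = 4)
C(X, N) = 6 + 3*X
-71621/(-68 + 0*C(8, D)) = -71621/(-68 + 0*(6 + 3*8)) = -71621/(-68 + 0*(6 + 24)) = -71621/(-68 + 0*30) = -71621/(-68 + 0) = -71621/(-68) = -71621*(-1/68) = 4213/4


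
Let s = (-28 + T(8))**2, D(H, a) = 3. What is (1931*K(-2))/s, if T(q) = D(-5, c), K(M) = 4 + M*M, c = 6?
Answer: 15448/625 ≈ 24.717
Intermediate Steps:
K(M) = 4 + M**2
T(q) = 3
s = 625 (s = (-28 + 3)**2 = (-25)**2 = 625)
(1931*K(-2))/s = (1931*(4 + (-2)**2))/625 = (1931*(4 + 4))*(1/625) = (1931*8)*(1/625) = 15448*(1/625) = 15448/625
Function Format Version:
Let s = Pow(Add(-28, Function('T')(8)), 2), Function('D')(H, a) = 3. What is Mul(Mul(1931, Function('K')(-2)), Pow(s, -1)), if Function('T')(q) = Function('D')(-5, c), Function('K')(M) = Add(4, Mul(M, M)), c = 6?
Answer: Rational(15448, 625) ≈ 24.717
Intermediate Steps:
Function('K')(M) = Add(4, Pow(M, 2))
Function('T')(q) = 3
s = 625 (s = Pow(Add(-28, 3), 2) = Pow(-25, 2) = 625)
Mul(Mul(1931, Function('K')(-2)), Pow(s, -1)) = Mul(Mul(1931, Add(4, Pow(-2, 2))), Pow(625, -1)) = Mul(Mul(1931, Add(4, 4)), Rational(1, 625)) = Mul(Mul(1931, 8), Rational(1, 625)) = Mul(15448, Rational(1, 625)) = Rational(15448, 625)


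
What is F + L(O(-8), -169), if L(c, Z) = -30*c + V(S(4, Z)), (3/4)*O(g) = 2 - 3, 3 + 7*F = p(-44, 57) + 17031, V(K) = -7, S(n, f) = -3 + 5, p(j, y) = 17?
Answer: 2468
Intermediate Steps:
S(n, f) = 2
F = 2435 (F = -3/7 + (17 + 17031)/7 = -3/7 + (1/7)*17048 = -3/7 + 17048/7 = 2435)
O(g) = -4/3 (O(g) = 4*(2 - 3)/3 = (4/3)*(-1) = -4/3)
L(c, Z) = -7 - 30*c (L(c, Z) = -30*c - 7 = -7 - 30*c)
F + L(O(-8), -169) = 2435 + (-7 - 30*(-4/3)) = 2435 + (-7 + 40) = 2435 + 33 = 2468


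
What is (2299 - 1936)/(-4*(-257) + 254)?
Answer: 363/1282 ≈ 0.28315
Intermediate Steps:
(2299 - 1936)/(-4*(-257) + 254) = 363/(1028 + 254) = 363/1282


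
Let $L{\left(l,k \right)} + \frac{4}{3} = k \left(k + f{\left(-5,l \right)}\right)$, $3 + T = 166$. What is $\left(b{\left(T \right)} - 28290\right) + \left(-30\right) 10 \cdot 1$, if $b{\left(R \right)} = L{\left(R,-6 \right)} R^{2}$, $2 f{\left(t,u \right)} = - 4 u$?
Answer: $\frac{158584298}{3} \approx 5.2861 \cdot 10^{7}$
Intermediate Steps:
$T = 163$ ($T = -3 + 166 = 163$)
$f{\left(t,u \right)} = - 2 u$ ($f{\left(t,u \right)} = \frac{\left(-4\right) u}{2} = - 2 u$)
$L{\left(l,k \right)} = - \frac{4}{3} + k \left(k - 2 l\right)$
$b{\left(R \right)} = R^{2} \left(\frac{104}{3} + 12 R\right)$ ($b{\left(R \right)} = \left(- \frac{4}{3} + \left(-6\right)^{2} - - 12 R\right) R^{2} = \left(- \frac{4}{3} + 36 + 12 R\right) R^{2} = \left(\frac{104}{3} + 12 R\right) R^{2} = R^{2} \left(\frac{104}{3} + 12 R\right)$)
$\left(b{\left(T \right)} - 28290\right) + \left(-30\right) 10 \cdot 1 = \left(163^{2} \left(\frac{104}{3} + 12 \cdot 163\right) - 28290\right) + \left(-30\right) 10 \cdot 1 = \left(26569 \left(\frac{104}{3} + 1956\right) - 28290\right) - 300 = \left(26569 \cdot \frac{5972}{3} - 28290\right) - 300 = \left(\frac{158670068}{3} - 28290\right) - 300 = \frac{158585198}{3} - 300 = \frac{158584298}{3}$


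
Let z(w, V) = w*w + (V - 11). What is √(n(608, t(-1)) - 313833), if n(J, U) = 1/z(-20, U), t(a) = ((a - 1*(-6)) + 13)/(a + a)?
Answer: I*√11329371205/190 ≈ 560.21*I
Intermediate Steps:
t(a) = (19 + a)/(2*a) (t(a) = ((a + 6) + 13)/((2*a)) = ((6 + a) + 13)*(1/(2*a)) = (19 + a)*(1/(2*a)) = (19 + a)/(2*a))
z(w, V) = -11 + V + w² (z(w, V) = w² + (-11 + V) = -11 + V + w²)
n(J, U) = 1/(389 + U) (n(J, U) = 1/(-11 + U + (-20)²) = 1/(-11 + U + 400) = 1/(389 + U))
√(n(608, t(-1)) - 313833) = √(1/(389 + (½)*(19 - 1)/(-1)) - 313833) = √(1/(389 + (½)*(-1)*18) - 313833) = √(1/(389 - 9) - 313833) = √(1/380 - 313833) = √(-119256539/380) = I*√11329371205/190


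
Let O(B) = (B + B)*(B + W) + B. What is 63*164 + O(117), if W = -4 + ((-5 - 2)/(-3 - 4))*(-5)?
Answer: 35721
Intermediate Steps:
W = -9 (W = -4 - 7/(-7)*(-5) = -4 - 7*(-1/7)*(-5) = -4 + 1*(-5) = -4 - 5 = -9)
O(B) = B + 2*B*(-9 + B) (O(B) = (B + B)*(B - 9) + B = (2*B)*(-9 + B) + B = 2*B*(-9 + B) + B = B + 2*B*(-9 + B))
63*164 + O(117) = 63*164 + 117*(-17 + 2*117) = 10332 + 117*(-17 + 234) = 10332 + 117*217 = 10332 + 25389 = 35721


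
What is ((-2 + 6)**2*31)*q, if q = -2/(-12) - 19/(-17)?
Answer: 32488/51 ≈ 637.02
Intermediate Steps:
q = 131/102 (q = -2*(-1/12) - 19*(-1/17) = 1/6 + 19/17 = 131/102 ≈ 1.2843)
((-2 + 6)**2*31)*q = ((-2 + 6)**2*31)*(131/102) = (4**2*31)*(131/102) = (16*31)*(131/102) = 496*(131/102) = 32488/51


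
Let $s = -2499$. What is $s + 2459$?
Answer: $-40$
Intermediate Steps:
$s + 2459 = -2499 + 2459 = -40$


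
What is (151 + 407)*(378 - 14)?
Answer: 203112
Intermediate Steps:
(151 + 407)*(378 - 14) = 558*364 = 203112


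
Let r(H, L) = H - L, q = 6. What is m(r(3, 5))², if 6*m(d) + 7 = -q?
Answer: 169/36 ≈ 4.6944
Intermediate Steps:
m(d) = -13/6 (m(d) = -7/6 + (-1*6)/6 = -7/6 + (⅙)*(-6) = -7/6 - 1 = -13/6)
m(r(3, 5))² = (-13/6)² = 169/36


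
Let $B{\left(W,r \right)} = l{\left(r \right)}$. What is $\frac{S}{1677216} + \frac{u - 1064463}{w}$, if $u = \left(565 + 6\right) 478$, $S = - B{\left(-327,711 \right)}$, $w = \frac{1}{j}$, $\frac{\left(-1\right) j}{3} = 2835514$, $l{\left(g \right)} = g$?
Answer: $\frac{3764310413138721363}{559072} \approx 6.7331 \cdot 10^{12}$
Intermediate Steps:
$j = -8506542$ ($j = \left(-3\right) 2835514 = -8506542$)
$w = - \frac{1}{8506542}$ ($w = \frac{1}{-8506542} = - \frac{1}{8506542} \approx -1.1756 \cdot 10^{-7}$)
$B{\left(W,r \right)} = r$
$S = -711$ ($S = \left(-1\right) 711 = -711$)
$u = 272938$ ($u = 571 \cdot 478 = 272938$)
$\frac{S}{1677216} + \frac{u - 1064463}{w} = - \frac{711}{1677216} + \frac{272938 - 1064463}{- \frac{1}{8506542}} = \left(-711\right) \frac{1}{1677216} + \left(272938 - 1064463\right) \left(-8506542\right) = - \frac{237}{559072} - -6733140656550 = - \frac{237}{559072} + 6733140656550 = \frac{3764310413138721363}{559072}$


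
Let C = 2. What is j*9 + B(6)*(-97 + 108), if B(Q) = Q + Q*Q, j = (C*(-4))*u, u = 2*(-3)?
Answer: 894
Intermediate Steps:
u = -6
j = 48 (j = (2*(-4))*(-6) = -8*(-6) = 48)
B(Q) = Q + Q**2
j*9 + B(6)*(-97 + 108) = 48*9 + (6*(1 + 6))*(-97 + 108) = 432 + (6*7)*11 = 432 + 42*11 = 432 + 462 = 894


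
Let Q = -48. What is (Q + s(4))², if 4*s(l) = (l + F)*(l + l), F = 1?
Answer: 1444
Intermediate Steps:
s(l) = l*(1 + l)/2 (s(l) = ((l + 1)*(l + l))/4 = ((1 + l)*(2*l))/4 = (2*l*(1 + l))/4 = l*(1 + l)/2)
(Q + s(4))² = (-48 + (½)*4*(1 + 4))² = (-48 + (½)*4*5)² = (-48 + 10)² = (-38)² = 1444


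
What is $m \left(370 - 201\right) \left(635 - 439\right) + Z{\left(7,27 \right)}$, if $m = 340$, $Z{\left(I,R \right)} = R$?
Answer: $11262187$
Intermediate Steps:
$m \left(370 - 201\right) \left(635 - 439\right) + Z{\left(7,27 \right)} = 340 \left(370 - 201\right) \left(635 - 439\right) + 27 = 340 \cdot 169 \cdot 196 + 27 = 340 \cdot 33124 + 27 = 11262160 + 27 = 11262187$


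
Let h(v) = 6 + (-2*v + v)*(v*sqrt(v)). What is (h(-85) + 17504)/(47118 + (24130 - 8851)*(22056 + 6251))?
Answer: 17510/432549771 - 7225*I*sqrt(85)/432549771 ≈ 4.0481e-5 - 0.000154*I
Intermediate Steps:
h(v) = 6 - v**(5/2) (h(v) = 6 + (-v)*v**(3/2) = 6 - v**(5/2))
(h(-85) + 17504)/(47118 + (24130 - 8851)*(22056 + 6251)) = ((6 - (-85)**(5/2)) + 17504)/(47118 + (24130 - 8851)*(22056 + 6251)) = ((6 - 7225*I*sqrt(85)) + 17504)/(47118 + 15279*28307) = ((6 - 7225*I*sqrt(85)) + 17504)/(47118 + 432502653) = (17510 - 7225*I*sqrt(85))/432549771 = (17510 - 7225*I*sqrt(85))*(1/432549771) = 17510/432549771 - 7225*I*sqrt(85)/432549771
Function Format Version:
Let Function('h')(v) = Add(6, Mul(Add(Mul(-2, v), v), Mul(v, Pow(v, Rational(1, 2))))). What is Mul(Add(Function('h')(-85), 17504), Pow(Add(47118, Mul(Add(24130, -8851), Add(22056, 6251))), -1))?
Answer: Add(Rational(17510, 432549771), Mul(Rational(-7225, 432549771), I, Pow(85, Rational(1, 2)))) ≈ Add(4.0481e-5, Mul(-0.00015400, I))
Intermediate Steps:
Function('h')(v) = Add(6, Mul(-1, Pow(v, Rational(5, 2)))) (Function('h')(v) = Add(6, Mul(Mul(-1, v), Pow(v, Rational(3, 2)))) = Add(6, Mul(-1, Pow(v, Rational(5, 2)))))
Mul(Add(Function('h')(-85), 17504), Pow(Add(47118, Mul(Add(24130, -8851), Add(22056, 6251))), -1)) = Mul(Add(Add(6, Mul(-1, Pow(-85, Rational(5, 2)))), 17504), Pow(Add(47118, Mul(Add(24130, -8851), Add(22056, 6251))), -1)) = Mul(Add(Add(6, Mul(-1, Mul(7225, I, Pow(85, Rational(1, 2))))), 17504), Pow(Add(47118, Mul(15279, 28307)), -1)) = Mul(Add(Add(6, Mul(-7225, I, Pow(85, Rational(1, 2)))), 17504), Pow(Add(47118, 432502653), -1)) = Mul(Add(17510, Mul(-7225, I, Pow(85, Rational(1, 2)))), Pow(432549771, -1)) = Mul(Add(17510, Mul(-7225, I, Pow(85, Rational(1, 2)))), Rational(1, 432549771)) = Add(Rational(17510, 432549771), Mul(Rational(-7225, 432549771), I, Pow(85, Rational(1, 2))))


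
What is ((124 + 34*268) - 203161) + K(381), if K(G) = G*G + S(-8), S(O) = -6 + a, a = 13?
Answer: -48757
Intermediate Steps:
S(O) = 7 (S(O) = -6 + 13 = 7)
K(G) = 7 + G**2 (K(G) = G*G + 7 = G**2 + 7 = 7 + G**2)
((124 + 34*268) - 203161) + K(381) = ((124 + 34*268) - 203161) + (7 + 381**2) = ((124 + 9112) - 203161) + (7 + 145161) = (9236 - 203161) + 145168 = -193925 + 145168 = -48757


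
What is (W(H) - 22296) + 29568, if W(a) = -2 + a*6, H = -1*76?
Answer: 6814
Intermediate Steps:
H = -76
W(a) = -2 + 6*a
(W(H) - 22296) + 29568 = ((-2 + 6*(-76)) - 22296) + 29568 = ((-2 - 456) - 22296) + 29568 = (-458 - 22296) + 29568 = -22754 + 29568 = 6814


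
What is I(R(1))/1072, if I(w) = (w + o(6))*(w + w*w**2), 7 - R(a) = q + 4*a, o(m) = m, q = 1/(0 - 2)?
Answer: 7049/17152 ≈ 0.41097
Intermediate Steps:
q = -1/2 (q = 1/(-2) = -1/2 ≈ -0.50000)
R(a) = 15/2 - 4*a (R(a) = 7 - (-1/2 + 4*a) = 7 + (1/2 - 4*a) = 15/2 - 4*a)
I(w) = (6 + w)*(w + w**3) (I(w) = (w + 6)*(w + w*w**2) = (6 + w)*(w + w**3))
I(R(1))/1072 = ((15/2 - 4*1)*(6 + (15/2 - 4*1) + (15/2 - 4*1)**3 + 6*(15/2 - 4*1)**2))/1072 = ((15/2 - 4)*(6 + (15/2 - 4) + (15/2 - 4)**3 + 6*(15/2 - 4)**2))*(1/1072) = (7*(6 + 7/2 + (7/2)**3 + 6*(7/2)**2)/2)*(1/1072) = (7*(6 + 7/2 + 343/8 + 6*(49/4))/2)*(1/1072) = (7*(6 + 7/2 + 343/8 + 147/2)/2)*(1/1072) = ((7/2)*(1007/8))*(1/1072) = (7049/16)*(1/1072) = 7049/17152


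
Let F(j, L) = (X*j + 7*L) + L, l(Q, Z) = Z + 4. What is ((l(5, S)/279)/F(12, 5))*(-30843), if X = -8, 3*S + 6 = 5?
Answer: 37697/5208 ≈ 7.2383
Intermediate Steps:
S = -1/3 (S = -2 + (1/3)*5 = -2 + 5/3 = -1/3 ≈ -0.33333)
l(Q, Z) = 4 + Z
F(j, L) = -8*j + 8*L (F(j, L) = (-8*j + 7*L) + L = -8*j + 8*L)
((l(5, S)/279)/F(12, 5))*(-30843) = (((4 - 1/3)/279)/(-8*12 + 8*5))*(-30843) = (((11/3)*(1/279))/(-96 + 40))*(-30843) = ((11/837)/(-56))*(-30843) = ((11/837)*(-1/56))*(-30843) = -11/46872*(-30843) = 37697/5208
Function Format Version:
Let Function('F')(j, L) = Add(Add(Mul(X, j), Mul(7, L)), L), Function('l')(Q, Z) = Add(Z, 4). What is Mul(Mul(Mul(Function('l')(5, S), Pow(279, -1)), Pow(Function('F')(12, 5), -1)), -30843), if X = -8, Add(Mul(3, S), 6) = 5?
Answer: Rational(37697, 5208) ≈ 7.2383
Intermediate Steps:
S = Rational(-1, 3) (S = Add(-2, Mul(Rational(1, 3), 5)) = Add(-2, Rational(5, 3)) = Rational(-1, 3) ≈ -0.33333)
Function('l')(Q, Z) = Add(4, Z)
Function('F')(j, L) = Add(Mul(-8, j), Mul(8, L)) (Function('F')(j, L) = Add(Add(Mul(-8, j), Mul(7, L)), L) = Add(Mul(-8, j), Mul(8, L)))
Mul(Mul(Mul(Function('l')(5, S), Pow(279, -1)), Pow(Function('F')(12, 5), -1)), -30843) = Mul(Mul(Mul(Add(4, Rational(-1, 3)), Pow(279, -1)), Pow(Add(Mul(-8, 12), Mul(8, 5)), -1)), -30843) = Mul(Mul(Mul(Rational(11, 3), Rational(1, 279)), Pow(Add(-96, 40), -1)), -30843) = Mul(Mul(Rational(11, 837), Pow(-56, -1)), -30843) = Mul(Mul(Rational(11, 837), Rational(-1, 56)), -30843) = Mul(Rational(-11, 46872), -30843) = Rational(37697, 5208)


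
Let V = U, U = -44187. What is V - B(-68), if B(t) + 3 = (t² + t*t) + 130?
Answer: -53562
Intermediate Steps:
B(t) = 127 + 2*t² (B(t) = -3 + ((t² + t*t) + 130) = -3 + ((t² + t²) + 130) = -3 + (2*t² + 130) = -3 + (130 + 2*t²) = 127 + 2*t²)
V = -44187
V - B(-68) = -44187 - (127 + 2*(-68)²) = -44187 - (127 + 2*4624) = -44187 - (127 + 9248) = -44187 - 1*9375 = -44187 - 9375 = -53562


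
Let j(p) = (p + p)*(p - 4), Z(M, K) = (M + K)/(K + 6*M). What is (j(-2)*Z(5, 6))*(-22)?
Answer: -484/3 ≈ -161.33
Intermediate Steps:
Z(M, K) = (K + M)/(K + 6*M)
j(p) = 2*p*(-4 + p) (j(p) = (2*p)*(-4 + p) = 2*p*(-4 + p))
(j(-2)*Z(5, 6))*(-22) = ((2*(-2)*(-4 - 2))*((6 + 5)/(6 + 6*5)))*(-22) = ((2*(-2)*(-6))*(11/(6 + 30)))*(-22) = (24*(11/36))*(-22) = (22/3)*(-22) = -484/3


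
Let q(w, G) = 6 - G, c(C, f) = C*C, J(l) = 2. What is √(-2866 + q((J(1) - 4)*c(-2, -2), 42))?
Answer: I*√2902 ≈ 53.87*I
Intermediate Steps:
c(C, f) = C²
√(-2866 + q((J(1) - 4)*c(-2, -2), 42)) = √(-2866 + (6 - 1*42)) = √(-2866 + (6 - 42)) = √(-2866 - 36) = √(-2902) = I*√2902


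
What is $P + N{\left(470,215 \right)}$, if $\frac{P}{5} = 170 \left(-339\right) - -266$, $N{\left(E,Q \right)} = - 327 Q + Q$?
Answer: $-356910$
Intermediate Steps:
$N{\left(E,Q \right)} = - 326 Q$
$P = -286820$ ($P = 5 \left(170 \left(-339\right) - -266\right) = 5 \left(-57630 + 266\right) = 5 \left(-57364\right) = -286820$)
$P + N{\left(470,215 \right)} = -286820 - 70090 = -356910$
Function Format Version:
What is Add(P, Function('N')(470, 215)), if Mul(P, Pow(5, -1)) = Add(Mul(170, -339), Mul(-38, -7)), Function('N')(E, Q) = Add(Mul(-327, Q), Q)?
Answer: -356910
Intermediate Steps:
Function('N')(E, Q) = Mul(-326, Q)
P = -286820 (P = Mul(5, Add(Mul(170, -339), Mul(-38, -7))) = Mul(5, Add(-57630, 266)) = Mul(5, -57364) = -286820)
Add(P, Function('N')(470, 215)) = Add(-286820, Mul(-326, 215)) = Add(-286820, -70090) = -356910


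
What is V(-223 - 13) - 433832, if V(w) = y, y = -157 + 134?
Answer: -433855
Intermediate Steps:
y = -23
V(w) = -23
V(-223 - 13) - 433832 = -23 - 433832 = -433855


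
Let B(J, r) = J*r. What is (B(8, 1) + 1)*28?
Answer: 252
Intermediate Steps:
(B(8, 1) + 1)*28 = (8*1 + 1)*28 = (8 + 1)*28 = 9*28 = 252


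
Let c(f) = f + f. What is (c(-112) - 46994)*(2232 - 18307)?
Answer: 759029350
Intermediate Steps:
c(f) = 2*f
(c(-112) - 46994)*(2232 - 18307) = (2*(-112) - 46994)*(2232 - 18307) = (-224 - 46994)*(-16075) = -47218*(-16075) = 759029350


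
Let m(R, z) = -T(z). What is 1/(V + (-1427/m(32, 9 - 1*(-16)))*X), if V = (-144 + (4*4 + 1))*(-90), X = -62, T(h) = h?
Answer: 25/197276 ≈ 0.00012673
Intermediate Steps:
m(R, z) = -z
V = 11430 (V = (-144 + (16 + 1))*(-90) = (-144 + 17)*(-90) = -127*(-90) = 11430)
1/(V + (-1427/m(32, 9 - 1*(-16)))*X) = 1/(11430 - 1427*(-1/(9 - 1*(-16)))*(-62)) = 1/(11430 - 1427*(-1/(9 + 16))*(-62)) = 1/(11430 - 1427/((-1*25))*(-62)) = 1/(11430 - 1427/(-25)*(-62)) = 1/(11430 - 1427*(-1/25)*(-62)) = 1/(11430 + (1427/25)*(-62)) = 1/(11430 - 88474/25) = 1/(197276/25) = 25/197276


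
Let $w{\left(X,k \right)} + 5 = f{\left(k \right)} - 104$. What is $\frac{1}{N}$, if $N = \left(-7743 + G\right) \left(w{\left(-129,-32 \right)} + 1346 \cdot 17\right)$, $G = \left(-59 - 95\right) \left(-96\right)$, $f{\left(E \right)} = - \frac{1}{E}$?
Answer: $\frac{32}{5131037217} \approx 6.2366 \cdot 10^{-9}$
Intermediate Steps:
$G = 14784$ ($G = \left(-154\right) \left(-96\right) = 14784$)
$w{\left(X,k \right)} = -109 - \frac{1}{k}$ ($w{\left(X,k \right)} = -5 - \left(104 + \frac{1}{k}\right) = -109 - \frac{1}{k}$)
$N = \frac{5131037217}{32}$ ($N = \left(-7743 + 14784\right) \left(\left(-109 - \frac{1}{-32}\right) + 1346 \cdot 17\right) = 7041 \left(\left(-109 - - \frac{1}{32}\right) + 22882\right) = 7041 \left(\left(-109 + \frac{1}{32}\right) + 22882\right) = 7041 \left(- \frac{3487}{32} + 22882\right) = 7041 \cdot \frac{728737}{32} = \frac{5131037217}{32} \approx 1.6034 \cdot 10^{8}$)
$\frac{1}{N} = \frac{1}{\frac{5131037217}{32}} = \frac{32}{5131037217}$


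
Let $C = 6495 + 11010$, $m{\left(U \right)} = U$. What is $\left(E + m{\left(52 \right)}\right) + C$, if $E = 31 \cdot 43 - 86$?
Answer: $18804$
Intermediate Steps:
$C = 17505$
$E = 1247$ ($E = 1333 - 86 = 1247$)
$\left(E + m{\left(52 \right)}\right) + C = \left(1247 + 52\right) + 17505 = 1299 + 17505 = 18804$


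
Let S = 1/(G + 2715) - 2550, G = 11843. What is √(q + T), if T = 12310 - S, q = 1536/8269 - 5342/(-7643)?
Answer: √12580033441837120209458857146/920065119586 ≈ 121.91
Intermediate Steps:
q = 55912646/63199967 (q = 1536*(1/8269) - 5342*(-1/7643) = 1536/8269 + 5342/7643 = 55912646/63199967 ≈ 0.88469)
S = -37122899/14558 (S = 1/(11843 + 2715) - 2550 = 1/14558 - 2550 = -37122899/14558 ≈ -2550.0)
T = 216331879/14558 (T = 12310 - 1*(-37122899/14558) = 12310 + 37122899/14558 = 216331879/14558 ≈ 14860.)
√(q + T) = √(55912646/63199967 + 216331879/14558) = √(13672981590148461/920065119586) = √12580033441837120209458857146/920065119586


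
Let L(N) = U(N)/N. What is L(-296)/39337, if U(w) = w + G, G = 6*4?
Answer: 34/1455469 ≈ 2.3360e-5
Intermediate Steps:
G = 24
U(w) = 24 + w (U(w) = w + 24 = 24 + w)
L(N) = (24 + N)/N
L(-296)/39337 = ((24 - 296)/(-296))/39337 = -1/296*(-272)*(1/39337) = (34/37)*(1/39337) = 34/1455469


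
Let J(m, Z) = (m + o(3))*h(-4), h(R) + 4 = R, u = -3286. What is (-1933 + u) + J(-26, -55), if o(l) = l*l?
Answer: -5083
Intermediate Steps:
h(R) = -4 + R
o(l) = l²
J(m, Z) = -72 - 8*m (J(m, Z) = (m + 3²)*(-4 - 4) = (m + 9)*(-8) = (9 + m)*(-8) = -72 - 8*m)
(-1933 + u) + J(-26, -55) = (-1933 - 3286) + (-72 - 8*(-26)) = -5219 + (-72 + 208) = -5219 + 136 = -5083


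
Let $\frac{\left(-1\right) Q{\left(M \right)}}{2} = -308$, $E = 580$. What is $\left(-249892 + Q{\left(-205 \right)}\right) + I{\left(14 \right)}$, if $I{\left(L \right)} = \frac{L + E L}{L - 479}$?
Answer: $- \frac{115921474}{465} \approx -2.4929 \cdot 10^{5}$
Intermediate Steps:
$Q{\left(M \right)} = 616$ ($Q{\left(M \right)} = \left(-2\right) \left(-308\right) = 616$)
$I{\left(L \right)} = \frac{581 L}{-479 + L}$ ($I{\left(L \right)} = \frac{L + 580 L}{L - 479} = \frac{581 L}{-479 + L}$)
$\left(-249892 + Q{\left(-205 \right)}\right) + I{\left(14 \right)} = \left(-249892 + 616\right) + 581 \cdot 14 \frac{1}{-479 + 14} = -249276 + 581 \cdot 14 \frac{1}{-465} = -249276 + 581 \cdot 14 \left(- \frac{1}{465}\right) = -249276 - \frac{8134}{465} = - \frac{115921474}{465}$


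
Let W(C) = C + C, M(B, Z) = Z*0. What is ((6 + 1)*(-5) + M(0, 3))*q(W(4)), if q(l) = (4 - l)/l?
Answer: 35/2 ≈ 17.500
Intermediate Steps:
M(B, Z) = 0
W(C) = 2*C
q(l) = (4 - l)/l
((6 + 1)*(-5) + M(0, 3))*q(W(4)) = ((6 + 1)*(-5) + 0)*((4 - 2*4)/((2*4))) = (7*(-5) + 0)*((4 - 1*8)/8) = (-35 + 0)*((4 - 8)/8) = -35*(-4)/8 = -35*(-1/2) = 35/2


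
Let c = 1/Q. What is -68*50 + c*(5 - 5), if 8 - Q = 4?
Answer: -3400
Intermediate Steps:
Q = 4 (Q = 8 - 1*4 = 8 - 4 = 4)
c = ¼ (c = 1/4 = ¼ ≈ 0.25000)
-68*50 + c*(5 - 5) = -68*50 + (5 - 5)/4 = -3400 + (¼)*0 = -3400 + 0 = -3400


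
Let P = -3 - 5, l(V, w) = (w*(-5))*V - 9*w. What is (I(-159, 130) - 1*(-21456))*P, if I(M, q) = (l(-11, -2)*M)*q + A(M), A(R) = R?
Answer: -15383496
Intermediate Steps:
l(V, w) = -9*w - 5*V*w (l(V, w) = (-5*w)*V - 9*w = -5*V*w - 9*w = -9*w - 5*V*w)
I(M, q) = M - 92*M*q (I(M, q) = ((-1*(-2)*(9 + 5*(-11)))*M)*q + M = ((-1*(-2)*(9 - 55))*M)*q + M = ((-1*(-2)*(-46))*M)*q + M = (-92*M)*q + M = -92*M*q + M = M - 92*M*q)
P = -8
(I(-159, 130) - 1*(-21456))*P = (-159*(1 - 92*130) - 1*(-21456))*(-8) = (-159*(1 - 11960) + 21456)*(-8) = (-159*(-11959) + 21456)*(-8) = (1901481 + 21456)*(-8) = 1922937*(-8) = -15383496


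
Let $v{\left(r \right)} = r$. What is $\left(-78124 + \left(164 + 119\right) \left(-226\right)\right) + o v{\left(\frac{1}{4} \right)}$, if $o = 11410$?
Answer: $- \frac{278459}{2} \approx -1.3923 \cdot 10^{5}$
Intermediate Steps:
$\left(-78124 + \left(164 + 119\right) \left(-226\right)\right) + o v{\left(\frac{1}{4} \right)} = \left(-78124 + \left(164 + 119\right) \left(-226\right)\right) + \frac{11410}{4} = \left(-78124 + 283 \left(-226\right)\right) + 11410 \cdot \frac{1}{4} = \left(-78124 - 63958\right) + \frac{5705}{2} = -142082 + \frac{5705}{2} = - \frac{278459}{2}$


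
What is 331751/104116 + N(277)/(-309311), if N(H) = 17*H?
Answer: 102123951317/32204224076 ≈ 3.1711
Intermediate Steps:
331751/104116 + N(277)/(-309311) = 331751/104116 + (17*277)/(-309311) = 331751*(1/104116) + 4709*(-1/309311) = 331751/104116 - 4709/309311 = 102123951317/32204224076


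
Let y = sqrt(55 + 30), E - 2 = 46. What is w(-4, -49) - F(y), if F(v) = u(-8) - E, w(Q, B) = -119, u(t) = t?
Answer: -63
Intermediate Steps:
E = 48 (E = 2 + 46 = 48)
y = sqrt(85) ≈ 9.2195
F(v) = -56 (F(v) = -8 - 1*48 = -8 - 48 = -56)
w(-4, -49) - F(y) = -119 - 1*(-56) = -119 + 56 = -63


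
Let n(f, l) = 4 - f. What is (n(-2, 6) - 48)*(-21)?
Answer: 882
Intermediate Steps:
(n(-2, 6) - 48)*(-21) = ((4 - 1*(-2)) - 48)*(-21) = ((4 + 2) - 48)*(-21) = (6 - 48)*(-21) = -42*(-21) = 882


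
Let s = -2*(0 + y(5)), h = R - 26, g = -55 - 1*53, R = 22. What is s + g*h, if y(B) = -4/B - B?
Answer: 2218/5 ≈ 443.60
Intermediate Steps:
y(B) = -B - 4/B
g = -108 (g = -55 - 53 = -108)
h = -4 (h = 22 - 26 = -4)
s = 58/5 (s = -2*(0 + (-1*5 - 4/5)) = -2*(0 + (-5 - 4*1/5)) = -2*(0 + (-5 - 4/5)) = -2*(0 - 29/5) = -2*(-29/5) = 58/5 ≈ 11.600)
s + g*h = 58/5 - 108*(-4) = 58/5 + 432 = 2218/5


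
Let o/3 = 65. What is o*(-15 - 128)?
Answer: -27885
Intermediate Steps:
o = 195 (o = 3*65 = 195)
o*(-15 - 128) = 195*(-15 - 128) = 195*(-143) = -27885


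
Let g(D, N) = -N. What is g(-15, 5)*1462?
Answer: -7310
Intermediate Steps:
g(-15, 5)*1462 = -1*5*1462 = -5*1462 = -7310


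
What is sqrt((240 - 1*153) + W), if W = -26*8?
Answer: 11*I ≈ 11.0*I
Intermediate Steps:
W = -208
sqrt((240 - 1*153) + W) = sqrt((240 - 1*153) - 208) = sqrt((240 - 153) - 208) = sqrt(87 - 208) = sqrt(-121) = 11*I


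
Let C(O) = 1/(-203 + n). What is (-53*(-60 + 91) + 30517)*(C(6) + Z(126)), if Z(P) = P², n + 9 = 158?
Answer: 12376883411/27 ≈ 4.5840e+8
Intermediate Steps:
n = 149 (n = -9 + 158 = 149)
C(O) = -1/54 (C(O) = 1/(-203 + 149) = 1/(-54) = -1/54)
(-53*(-60 + 91) + 30517)*(C(6) + Z(126)) = (-53*(-60 + 91) + 30517)*(-1/54 + 126²) = (-53*31 + 30517)*(-1/54 + 15876) = (-1643 + 30517)*(857303/54) = 28874*(857303/54) = 12376883411/27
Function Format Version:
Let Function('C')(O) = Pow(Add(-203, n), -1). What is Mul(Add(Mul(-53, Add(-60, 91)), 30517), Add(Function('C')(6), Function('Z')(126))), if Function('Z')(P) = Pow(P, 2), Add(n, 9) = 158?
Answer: Rational(12376883411, 27) ≈ 4.5840e+8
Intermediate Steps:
n = 149 (n = Add(-9, 158) = 149)
Function('C')(O) = Rational(-1, 54) (Function('C')(O) = Pow(Add(-203, 149), -1) = Pow(-54, -1) = Rational(-1, 54))
Mul(Add(Mul(-53, Add(-60, 91)), 30517), Add(Function('C')(6), Function('Z')(126))) = Mul(Add(Mul(-53, Add(-60, 91)), 30517), Add(Rational(-1, 54), Pow(126, 2))) = Mul(Add(Mul(-53, 31), 30517), Add(Rational(-1, 54), 15876)) = Mul(Add(-1643, 30517), Rational(857303, 54)) = Mul(28874, Rational(857303, 54)) = Rational(12376883411, 27)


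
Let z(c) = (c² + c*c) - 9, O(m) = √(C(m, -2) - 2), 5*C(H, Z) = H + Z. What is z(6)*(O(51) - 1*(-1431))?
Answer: 90153 + 63*√195/5 ≈ 90329.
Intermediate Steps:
C(H, Z) = H/5 + Z/5 (C(H, Z) = (H + Z)/5 = H/5 + Z/5)
O(m) = √(-12/5 + m/5) (O(m) = √((m/5 + (⅕)*(-2)) - 2) = √((m/5 - ⅖) - 2) = √((-⅖ + m/5) - 2) = √(-12/5 + m/5))
z(c) = -9 + 2*c² (z(c) = (c² + c²) - 9 = 2*c² - 9 = -9 + 2*c²)
z(6)*(O(51) - 1*(-1431)) = (-9 + 2*6²)*(√(-60 + 5*51)/5 - 1*(-1431)) = (-9 + 2*36)*(√(-60 + 255)/5 + 1431) = (-9 + 72)*(√195/5 + 1431) = 63*(1431 + √195/5) = 90153 + 63*√195/5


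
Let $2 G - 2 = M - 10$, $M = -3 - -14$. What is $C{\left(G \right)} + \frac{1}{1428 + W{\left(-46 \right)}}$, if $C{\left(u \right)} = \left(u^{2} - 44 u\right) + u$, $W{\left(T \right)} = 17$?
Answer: $- \frac{359801}{5780} \approx -62.249$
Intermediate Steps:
$M = 11$ ($M = -3 + 14 = 11$)
$G = \frac{3}{2}$ ($G = 1 + \frac{11 - 10}{2} = 1 + \frac{1}{2} \cdot 1 = 1 + \frac{1}{2} = \frac{3}{2} \approx 1.5$)
$C{\left(u \right)} = u^{2} - 43 u$
$C{\left(G \right)} + \frac{1}{1428 + W{\left(-46 \right)}} = \frac{3 \left(-43 + \frac{3}{2}\right)}{2} + \frac{1}{1428 + 17} = \frac{3}{2} \left(- \frac{83}{2}\right) + \frac{1}{1445} = - \frac{249}{4} + \frac{1}{1445} = - \frac{359801}{5780}$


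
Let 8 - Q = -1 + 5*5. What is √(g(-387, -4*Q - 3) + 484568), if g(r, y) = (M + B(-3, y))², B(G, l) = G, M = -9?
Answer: 2*√121178 ≈ 696.21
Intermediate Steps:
Q = -16 (Q = 8 - (-1 + 5*5) = 8 - (-1 + 25) = 8 - 1*24 = 8 - 24 = -16)
g(r, y) = 144 (g(r, y) = (-9 - 3)² = (-12)² = 144)
√(g(-387, -4*Q - 3) + 484568) = √(144 + 484568) = √484712 = 2*√121178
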